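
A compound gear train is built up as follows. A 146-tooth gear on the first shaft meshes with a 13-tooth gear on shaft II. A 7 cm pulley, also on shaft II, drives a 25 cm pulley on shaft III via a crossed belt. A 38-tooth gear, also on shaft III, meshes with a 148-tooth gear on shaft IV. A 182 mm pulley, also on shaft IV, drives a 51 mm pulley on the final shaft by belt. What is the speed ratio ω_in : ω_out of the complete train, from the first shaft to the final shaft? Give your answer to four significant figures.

0.3471

Each stage contributes driven/driver: gear mesh 13/146 = 0.089041, belt 25/7 = 3.5714, gear mesh 148/38 = 3.8947, belt 51/182 = 0.28022.
Overall: 0.089041 × 3.5714 × 3.8947 × 0.28022 = 0.34706.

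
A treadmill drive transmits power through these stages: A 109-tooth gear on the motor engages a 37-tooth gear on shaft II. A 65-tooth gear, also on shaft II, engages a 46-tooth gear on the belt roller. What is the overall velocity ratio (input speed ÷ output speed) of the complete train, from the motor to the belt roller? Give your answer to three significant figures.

Each stage contributes driven/driver: gear mesh 37/109 = 0.33945, gear mesh 46/65 = 0.70769.
Overall: 0.33945 × 0.70769 = 0.24023.

0.240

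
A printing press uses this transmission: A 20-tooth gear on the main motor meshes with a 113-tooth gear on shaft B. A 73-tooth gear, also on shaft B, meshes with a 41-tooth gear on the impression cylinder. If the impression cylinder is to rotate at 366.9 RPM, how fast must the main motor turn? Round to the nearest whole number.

1164 RPM

Overall ratio R = 5.65 × 0.56164 = 3.1733.
Required input speed = output speed × R = 366.9 × 3.1733 = 1164.3 RPM.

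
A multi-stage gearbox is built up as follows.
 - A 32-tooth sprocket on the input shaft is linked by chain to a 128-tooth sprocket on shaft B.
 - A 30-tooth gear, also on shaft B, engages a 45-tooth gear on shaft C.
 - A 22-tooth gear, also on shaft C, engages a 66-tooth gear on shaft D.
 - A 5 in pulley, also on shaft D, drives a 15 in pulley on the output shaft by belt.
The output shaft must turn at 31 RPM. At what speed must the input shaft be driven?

Overall ratio R = 4 × 1.5 × 3 × 3 = 54.
Required input speed = output speed × R = 31 × 54 = 1674 RPM.

1674 RPM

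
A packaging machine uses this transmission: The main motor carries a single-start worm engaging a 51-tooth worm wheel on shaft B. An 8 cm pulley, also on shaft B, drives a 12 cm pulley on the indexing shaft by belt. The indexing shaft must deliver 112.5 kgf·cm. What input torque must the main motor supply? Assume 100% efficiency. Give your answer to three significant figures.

1.47 kgf·cm

Overall ratio R = 51 × 1.5 = 76.5.
Input torque = output torque / R = 112.5 / 76.5 = 1.4706 kgf·cm.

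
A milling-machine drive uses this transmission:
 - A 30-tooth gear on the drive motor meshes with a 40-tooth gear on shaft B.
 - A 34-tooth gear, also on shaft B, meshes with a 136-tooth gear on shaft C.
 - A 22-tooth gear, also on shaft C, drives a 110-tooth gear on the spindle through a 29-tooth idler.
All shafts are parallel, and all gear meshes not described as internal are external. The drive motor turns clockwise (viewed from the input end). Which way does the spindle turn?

clockwise

the drive motor → shaft B: external mesh, 1 reversal → CCW.
shaft B → shaft C: external mesh, 1 reversal → CW.
shaft C → the spindle: driver → idler → driven is 2 external meshes, 2 reversals → CW.
4 reversals in total — an even number — so the spindle turns the same way as the drive motor.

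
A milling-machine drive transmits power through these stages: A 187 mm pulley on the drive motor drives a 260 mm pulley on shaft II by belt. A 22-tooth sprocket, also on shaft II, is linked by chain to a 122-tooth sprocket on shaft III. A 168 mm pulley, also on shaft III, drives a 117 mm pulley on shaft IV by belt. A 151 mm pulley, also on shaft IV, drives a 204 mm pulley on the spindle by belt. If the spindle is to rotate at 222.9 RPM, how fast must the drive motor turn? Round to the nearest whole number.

Overall ratio R = 1.3904 × 5.5455 × 0.69643 × 1.351 = 7.2544.
Required input speed = output speed × R = 222.9 × 7.2544 = 1617 RPM.

1617 RPM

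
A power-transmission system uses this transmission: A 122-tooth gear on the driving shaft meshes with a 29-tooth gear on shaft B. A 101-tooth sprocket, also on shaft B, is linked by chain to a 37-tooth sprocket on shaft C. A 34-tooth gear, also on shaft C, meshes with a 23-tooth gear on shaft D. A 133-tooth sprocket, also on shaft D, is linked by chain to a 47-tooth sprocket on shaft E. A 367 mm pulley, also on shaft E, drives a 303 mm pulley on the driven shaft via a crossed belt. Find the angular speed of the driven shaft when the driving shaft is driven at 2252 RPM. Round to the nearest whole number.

gear mesh 29/122 = 0.2377 → 2252/0.2377 = 9473.9 RPM
chain 37/101 = 0.36634 → 9473.9/0.36634 = 25861 RPM
gear mesh 23/34 = 0.67647 → 25861/0.67647 = 38230 RPM
chain 47/133 = 0.35338 → 38230/0.35338 = 1.0818e+05 RPM
belt 303/367 = 0.82561 → 1.0818e+05/0.82561 = 1.3103e+05 RPM

131032 RPM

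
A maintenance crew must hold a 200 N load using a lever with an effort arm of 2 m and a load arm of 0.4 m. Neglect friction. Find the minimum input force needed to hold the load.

Lever MA = effort arm / load arm = 2/0.4 = 5.
Effort = load / MA = 200 / 5 = 40 N.

40 N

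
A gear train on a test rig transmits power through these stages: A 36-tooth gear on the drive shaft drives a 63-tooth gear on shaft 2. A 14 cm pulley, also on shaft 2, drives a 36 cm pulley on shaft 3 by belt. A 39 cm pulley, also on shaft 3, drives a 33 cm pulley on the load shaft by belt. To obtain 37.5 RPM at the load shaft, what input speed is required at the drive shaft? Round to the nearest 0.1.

Overall ratio R = 1.75 × 2.5714 × 0.84615 = 3.8077.
Required input speed = output speed × R = 37.5 × 3.8077 = 142.79 RPM.

142.8 RPM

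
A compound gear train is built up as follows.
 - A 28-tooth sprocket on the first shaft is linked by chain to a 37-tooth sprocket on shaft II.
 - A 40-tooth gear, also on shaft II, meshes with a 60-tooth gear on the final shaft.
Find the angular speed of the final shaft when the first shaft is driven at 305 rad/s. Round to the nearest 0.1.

the first shaft → shaft II (chain, 37/28): 305 ÷ 1.3214 = 230.81 rad/s
shaft II → the final shaft (gear mesh, 60/40): 230.81 ÷ 1.5 = 153.87 rad/s

153.9 rad/s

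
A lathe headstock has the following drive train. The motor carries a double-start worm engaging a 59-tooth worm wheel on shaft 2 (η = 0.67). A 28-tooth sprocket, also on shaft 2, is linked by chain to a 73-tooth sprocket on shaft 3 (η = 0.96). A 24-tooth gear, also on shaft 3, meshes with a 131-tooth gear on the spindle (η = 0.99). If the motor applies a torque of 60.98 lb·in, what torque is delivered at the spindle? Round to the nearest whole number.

16301 lb·in

Worm: ratio = 59/2 = 29.5; torque at shaft 2 = 60.98 × 29.5 × 0.67 = 1205.3 lb·in.
Chain: ratio = 73/28 = 2.6071; torque at shaft 3 = 1205.3 × 2.6071 × 0.96 = 3016.6 lb·in.
Gear mesh: ratio = 131/24 = 5.4583; torque at the spindle = 3016.6 × 5.4583 × 0.99 = 16301 lb·in.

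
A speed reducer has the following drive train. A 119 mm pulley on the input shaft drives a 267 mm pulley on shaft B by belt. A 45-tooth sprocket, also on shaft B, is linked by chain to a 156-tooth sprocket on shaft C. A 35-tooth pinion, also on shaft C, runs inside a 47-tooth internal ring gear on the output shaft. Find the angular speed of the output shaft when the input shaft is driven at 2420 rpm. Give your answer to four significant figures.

the input shaft → shaft B (belt, 267/119): 2420 ÷ 2.2437 = 1078.6 rpm
shaft B → shaft C (chain, 156/45): 1078.6 ÷ 3.4667 = 311.13 rpm
shaft C → the output shaft (internal gear, 47/35): 311.13 ÷ 1.3429 = 231.69 rpm

231.7 rpm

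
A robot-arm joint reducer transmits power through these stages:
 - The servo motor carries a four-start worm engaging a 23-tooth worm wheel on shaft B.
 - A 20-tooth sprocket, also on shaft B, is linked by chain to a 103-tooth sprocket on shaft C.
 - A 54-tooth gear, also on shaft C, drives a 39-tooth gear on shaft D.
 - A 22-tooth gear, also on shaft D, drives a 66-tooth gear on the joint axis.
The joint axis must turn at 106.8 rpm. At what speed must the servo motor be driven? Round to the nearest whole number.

Overall ratio R = 5.75 × 5.15 × 0.72222 × 3 = 64.16.
Required input speed = output speed × R = 106.8 × 64.16 = 6852.3 rpm.

6852 rpm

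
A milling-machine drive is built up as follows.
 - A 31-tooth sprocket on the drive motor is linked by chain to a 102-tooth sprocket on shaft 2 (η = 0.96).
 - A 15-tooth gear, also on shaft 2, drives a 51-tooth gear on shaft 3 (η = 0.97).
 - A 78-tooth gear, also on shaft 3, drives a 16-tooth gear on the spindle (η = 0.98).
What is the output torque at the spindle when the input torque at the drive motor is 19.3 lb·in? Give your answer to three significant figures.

chain 102/31 = 3.2903 → τ = 19.3·3.2903·0.96 = 60.963 lb·in
gear mesh 51/15 = 3.4 → τ = 60.963·3.4·0.97 = 201.06 lb·in
gear mesh 16/78 = 0.20513 → τ = 201.06·0.20513·0.98 = 40.417 lb·in

40.4 lb·in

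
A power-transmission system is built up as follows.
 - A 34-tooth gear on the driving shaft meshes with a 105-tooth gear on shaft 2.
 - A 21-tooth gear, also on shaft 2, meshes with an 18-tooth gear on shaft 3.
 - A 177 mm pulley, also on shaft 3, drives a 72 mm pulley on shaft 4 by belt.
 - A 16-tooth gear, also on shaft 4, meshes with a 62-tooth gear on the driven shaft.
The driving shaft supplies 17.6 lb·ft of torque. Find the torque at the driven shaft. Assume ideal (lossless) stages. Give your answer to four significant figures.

After the gear mesh (105/34): 17.6 × 3.0882 = 54.353 lb·ft
After the gear mesh (18/21): 54.353 × 0.85714 = 46.588 lb·ft
After the belt (72/177): 46.588 × 0.40678 = 18.951 lb·ft
After the gear mesh (62/16): 18.951 × 3.875 = 73.436 lb·ft

73.44 lb·ft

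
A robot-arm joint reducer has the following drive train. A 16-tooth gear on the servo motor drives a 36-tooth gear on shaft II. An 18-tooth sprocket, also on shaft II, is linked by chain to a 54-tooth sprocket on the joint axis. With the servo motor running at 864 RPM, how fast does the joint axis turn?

Gear mesh: ratio = 36/16 = 2.25, so shaft II turns at 864 / 2.25 = 384 RPM.
Chain: ratio = 54/18 = 3, so the joint axis turns at 384 / 3 = 128 RPM.

128 RPM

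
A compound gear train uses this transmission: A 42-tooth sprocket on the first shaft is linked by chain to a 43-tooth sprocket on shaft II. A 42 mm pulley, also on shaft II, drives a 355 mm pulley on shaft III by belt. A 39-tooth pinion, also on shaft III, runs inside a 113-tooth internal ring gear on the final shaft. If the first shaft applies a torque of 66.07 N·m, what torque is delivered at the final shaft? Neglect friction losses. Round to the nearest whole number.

chain 43/42 = 1.0238 → τ = 66.07·1.0238 = 67.643 N·m
belt 355/42 = 8.4524 → τ = 67.643·8.4524 = 571.75 N·m
internal gear 113/39 = 2.8974 → τ = 571.75·2.8974 = 1656.6 N·m

1657 N·m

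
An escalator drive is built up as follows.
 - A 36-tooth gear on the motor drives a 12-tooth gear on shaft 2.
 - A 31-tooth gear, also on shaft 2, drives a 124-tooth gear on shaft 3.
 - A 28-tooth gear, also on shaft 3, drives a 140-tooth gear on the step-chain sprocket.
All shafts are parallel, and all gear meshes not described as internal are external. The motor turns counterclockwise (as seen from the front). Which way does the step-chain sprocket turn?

clockwise

the motor → shaft 2: external mesh, 1 reversal → CW.
shaft 2 → shaft 3: external mesh, 1 reversal → CCW.
shaft 3 → the step-chain sprocket: external mesh, 1 reversal → CW.
3 reversals in total — an odd number — so the step-chain sprocket turns opposite to the motor.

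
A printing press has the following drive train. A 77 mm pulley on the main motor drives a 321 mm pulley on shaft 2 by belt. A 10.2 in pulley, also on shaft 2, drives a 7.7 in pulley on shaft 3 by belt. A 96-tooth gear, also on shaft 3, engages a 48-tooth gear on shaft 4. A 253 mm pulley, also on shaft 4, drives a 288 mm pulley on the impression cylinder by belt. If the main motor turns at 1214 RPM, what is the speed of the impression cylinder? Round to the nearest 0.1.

677.8 RPM

the main motor → shaft 2 (belt, 321/77): 1214 ÷ 4.1688 = 291.21 RPM
shaft 2 → shaft 3 (belt, 7.7/10.2): 291.21 ÷ 0.7549 = 385.76 RPM
shaft 3 → shaft 4 (gear mesh, 48/96): 385.76 ÷ 0.5 = 771.51 RPM
shaft 4 → the impression cylinder (belt, 288/253): 771.51 ÷ 1.1383 = 677.75 RPM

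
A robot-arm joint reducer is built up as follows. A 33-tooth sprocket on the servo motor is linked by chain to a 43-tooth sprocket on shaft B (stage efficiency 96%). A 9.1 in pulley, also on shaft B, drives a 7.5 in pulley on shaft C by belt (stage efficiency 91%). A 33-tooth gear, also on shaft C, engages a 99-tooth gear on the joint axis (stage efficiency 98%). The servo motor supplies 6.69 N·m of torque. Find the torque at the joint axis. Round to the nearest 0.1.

Chain: ratio = 43/33 = 1.303; torque at shaft B = 6.69 × 1.303 × 0.96 = 8.3686 N·m.
Belt: ratio = 7.5/9.1 = 0.82418; torque at shaft C = 8.3686 × 0.82418 × 0.91 = 6.2764 N·m.
Gear mesh: ratio = 99/33 = 3; torque at the joint axis = 6.2764 × 3 × 0.98 = 18.453 N·m.

18.5 N·m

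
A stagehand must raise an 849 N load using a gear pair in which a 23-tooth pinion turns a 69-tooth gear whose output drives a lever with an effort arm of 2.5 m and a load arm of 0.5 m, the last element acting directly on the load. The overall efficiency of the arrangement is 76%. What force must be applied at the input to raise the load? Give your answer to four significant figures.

Gear pair MA = 69/23 = 3.
Lever MA = effort arm / load arm = 2.5/0.5 = 5.
Combined ideal MA = 3 × 5 = 15.
Actual MA = 15 × 0.76 = 11.4.
Effort = load / actual MA = 849 / 11.4 = 74.474 N.

74.47 N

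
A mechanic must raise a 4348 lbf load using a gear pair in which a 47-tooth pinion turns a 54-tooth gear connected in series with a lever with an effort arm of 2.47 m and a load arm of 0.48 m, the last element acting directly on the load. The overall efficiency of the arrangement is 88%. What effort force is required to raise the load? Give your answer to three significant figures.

Gear pair MA = 54/47 = 1.1489.
Lever MA = effort arm / load arm = 2.47/0.48 = 5.1458.
Combined ideal MA = 1.1489 × 5.1458 = 5.9122.
Actual MA = 5.9122 × 0.88 = 5.2028.
Effort = load / actual MA = 4348 / 5.2028 = 835.71 lbf.

836 lbf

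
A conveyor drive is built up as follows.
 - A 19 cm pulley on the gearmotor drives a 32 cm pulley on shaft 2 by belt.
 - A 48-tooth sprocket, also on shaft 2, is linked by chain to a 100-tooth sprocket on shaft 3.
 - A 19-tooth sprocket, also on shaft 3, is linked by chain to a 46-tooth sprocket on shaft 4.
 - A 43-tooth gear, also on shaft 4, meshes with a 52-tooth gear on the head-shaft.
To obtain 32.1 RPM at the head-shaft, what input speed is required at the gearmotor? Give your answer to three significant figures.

330 RPM

Overall ratio R = 1.6842 × 2.0833 × 2.4211 × 1.2093 = 10.273.
Required input speed = output speed × R = 32.1 × 10.273 = 329.76 RPM.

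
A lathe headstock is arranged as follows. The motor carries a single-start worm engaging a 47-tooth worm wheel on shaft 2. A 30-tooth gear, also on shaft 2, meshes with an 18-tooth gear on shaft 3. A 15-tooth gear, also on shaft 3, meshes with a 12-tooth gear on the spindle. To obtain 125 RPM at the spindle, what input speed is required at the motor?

2820 RPM

Overall ratio R = 47 × 0.6 × 0.8 = 22.56.
Required input speed = output speed × R = 125 × 22.56 = 2820 RPM.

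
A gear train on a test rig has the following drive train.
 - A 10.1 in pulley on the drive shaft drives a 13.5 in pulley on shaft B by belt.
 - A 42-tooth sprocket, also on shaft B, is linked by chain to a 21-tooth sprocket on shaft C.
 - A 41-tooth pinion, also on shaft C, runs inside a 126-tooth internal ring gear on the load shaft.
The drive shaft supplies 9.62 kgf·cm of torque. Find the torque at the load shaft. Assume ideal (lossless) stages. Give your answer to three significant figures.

19.8 kgf·cm

Belt: ratio = 13.5/10.1 = 1.3366; torque at shaft B = 9.62 × 1.3366 = 12.858 kgf·cm.
Chain: ratio = 21/42 = 0.5; torque at shaft C = 12.858 × 0.5 = 6.4292 kgf·cm.
Internal gear: ratio = 126/41 = 3.0732; torque at the load shaft = 6.4292 × 3.0732 = 19.758 kgf·cm.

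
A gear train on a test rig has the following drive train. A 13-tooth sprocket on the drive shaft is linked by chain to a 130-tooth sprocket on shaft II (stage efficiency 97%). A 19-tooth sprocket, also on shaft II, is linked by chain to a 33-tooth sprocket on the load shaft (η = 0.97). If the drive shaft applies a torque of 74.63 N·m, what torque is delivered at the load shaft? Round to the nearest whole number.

1220 N·m

Chain: ratio = 130/13 = 10; torque at shaft II = 74.63 × 10 × 0.97 = 723.91 N·m.
Chain: ratio = 33/19 = 1.7368; torque at the load shaft = 723.91 × 1.7368 × 0.97 = 1219.6 N·m.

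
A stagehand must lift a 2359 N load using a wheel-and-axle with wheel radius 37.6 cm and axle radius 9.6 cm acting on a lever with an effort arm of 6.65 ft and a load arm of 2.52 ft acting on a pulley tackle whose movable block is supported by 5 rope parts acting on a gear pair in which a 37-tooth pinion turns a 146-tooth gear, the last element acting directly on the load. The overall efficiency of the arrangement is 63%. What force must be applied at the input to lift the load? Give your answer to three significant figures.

Wheel-and-axle MA = R/r = 37.6/9.6 = 3.9167.
Lever MA = effort arm / load arm = 6.65/2.52 = 2.6389.
Block-and-tackle MA = number of supporting rope parts = 5.
Gear pair MA = 146/37 = 3.9459.
Combined ideal MA = 3.9167 × 2.6389 × 5 × 3.9459 = 203.92.
Actual MA = 203.92 × 0.63 = 128.47.
Effort = load / actual MA = 2359 / 128.47 = 18.362 N.

18.4 N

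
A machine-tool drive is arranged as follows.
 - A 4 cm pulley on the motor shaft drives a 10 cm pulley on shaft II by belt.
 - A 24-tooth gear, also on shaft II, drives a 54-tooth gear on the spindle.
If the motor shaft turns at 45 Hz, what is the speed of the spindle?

Belt: ratio = 10/4 = 2.5, so shaft II turns at 45 / 2.5 = 18 Hz.
Gear mesh: ratio = 54/24 = 2.25, so the spindle turns at 18 / 2.25 = 8 Hz.

8 Hz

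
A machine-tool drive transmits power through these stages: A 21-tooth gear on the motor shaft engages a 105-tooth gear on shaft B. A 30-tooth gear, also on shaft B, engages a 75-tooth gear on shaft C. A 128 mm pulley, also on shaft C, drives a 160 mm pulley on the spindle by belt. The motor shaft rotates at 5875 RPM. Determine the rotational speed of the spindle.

376 RPM

Gear mesh: ratio = 105/21 = 5, so shaft B turns at 5875 / 5 = 1175 RPM.
Gear mesh: ratio = 75/30 = 2.5, so shaft C turns at 1175 / 2.5 = 470 RPM.
Belt: ratio = 160/128 = 1.25, so the spindle turns at 470 / 1.25 = 376 RPM.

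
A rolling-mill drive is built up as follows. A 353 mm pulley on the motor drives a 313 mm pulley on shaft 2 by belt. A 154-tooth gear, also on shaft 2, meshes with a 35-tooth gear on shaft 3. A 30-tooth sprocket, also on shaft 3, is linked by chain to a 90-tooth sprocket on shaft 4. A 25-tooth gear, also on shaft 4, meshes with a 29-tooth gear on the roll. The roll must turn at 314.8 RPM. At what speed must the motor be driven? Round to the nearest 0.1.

220.8 RPM

Overall ratio R = 0.88669 × 0.22727 × 3 × 1.16 = 0.70129.
Required input speed = output speed × R = 314.8 × 0.70129 = 220.77 RPM.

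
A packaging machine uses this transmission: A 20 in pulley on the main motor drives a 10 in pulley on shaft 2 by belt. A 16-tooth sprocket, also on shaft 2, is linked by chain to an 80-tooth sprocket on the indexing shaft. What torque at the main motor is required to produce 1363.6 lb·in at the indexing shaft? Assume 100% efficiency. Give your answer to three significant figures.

Overall ratio R = 0.5 × 5 = 2.5.
Input torque = output torque / R = 1363.6 / 2.5 = 545.44 lb·in.

545 lb·in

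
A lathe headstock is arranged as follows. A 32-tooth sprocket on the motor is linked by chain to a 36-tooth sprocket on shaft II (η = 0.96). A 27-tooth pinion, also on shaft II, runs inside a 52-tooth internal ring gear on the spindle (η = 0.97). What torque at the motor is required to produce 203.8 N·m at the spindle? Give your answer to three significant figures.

Overall ratio R = 1.125 × 1.9259 = 2.1667; overall efficiency η = 0.96 × 0.97 = 0.9312.
Input torque = output torque / (R × η) = 203.8 / (2.1667 × 0.9312) = 101.01 N·m.

101 N·m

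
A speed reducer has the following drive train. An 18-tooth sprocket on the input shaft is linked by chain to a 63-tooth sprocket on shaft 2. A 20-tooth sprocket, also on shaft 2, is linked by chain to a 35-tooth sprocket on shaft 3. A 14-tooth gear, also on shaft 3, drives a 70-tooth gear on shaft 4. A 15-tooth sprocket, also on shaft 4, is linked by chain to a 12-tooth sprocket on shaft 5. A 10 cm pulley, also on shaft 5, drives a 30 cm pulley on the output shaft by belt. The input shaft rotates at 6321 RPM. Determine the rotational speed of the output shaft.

chain 63/18 = 3.5 → 6321/3.5 = 1806 RPM
chain 35/20 = 1.75 → 1806/1.75 = 1032 RPM
gear mesh 70/14 = 5 → 1032/5 = 206.4 RPM
chain 12/15 = 0.8 → 206.4/0.8 = 258 RPM
belt 30/10 = 3 → 258/3 = 86 RPM

86 RPM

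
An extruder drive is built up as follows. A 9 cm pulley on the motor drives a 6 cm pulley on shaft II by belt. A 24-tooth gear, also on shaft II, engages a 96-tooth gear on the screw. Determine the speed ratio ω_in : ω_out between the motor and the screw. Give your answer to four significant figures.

2.667

Each stage contributes driven/driver: belt 6/9 = 0.66667, gear mesh 96/24 = 4.
Overall: 0.66667 × 4 = 2.6667.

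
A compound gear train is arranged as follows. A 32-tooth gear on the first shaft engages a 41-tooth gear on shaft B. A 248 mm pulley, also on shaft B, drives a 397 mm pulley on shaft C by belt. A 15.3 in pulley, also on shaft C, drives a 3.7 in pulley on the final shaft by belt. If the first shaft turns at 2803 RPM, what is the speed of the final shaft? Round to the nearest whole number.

5651 RPM

gear mesh 41/32 = 1.2812 → 2803/1.2812 = 2187.7 RPM
belt 397/248 = 1.6008 → 2187.7/1.6008 = 1366.6 RPM
belt 3.7/15.3 = 0.24183 → 1366.6/0.24183 = 5651.2 RPM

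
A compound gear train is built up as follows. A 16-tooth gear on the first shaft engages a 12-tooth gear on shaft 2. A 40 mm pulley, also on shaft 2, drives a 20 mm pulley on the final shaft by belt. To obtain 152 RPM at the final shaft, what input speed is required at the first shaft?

Overall ratio R = 0.75 × 0.5 = 0.375.
Required input speed = output speed × R = 152 × 0.375 = 57 RPM.

57 RPM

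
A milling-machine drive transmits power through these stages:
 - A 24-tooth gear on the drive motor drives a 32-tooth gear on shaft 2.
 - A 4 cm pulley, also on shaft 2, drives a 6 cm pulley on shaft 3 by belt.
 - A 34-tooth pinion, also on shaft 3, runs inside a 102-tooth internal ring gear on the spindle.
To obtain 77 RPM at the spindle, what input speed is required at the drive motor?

Overall ratio R = 1.3333 × 1.5 × 3 = 6.
Required input speed = output speed × R = 77 × 6 = 462 RPM.

462 RPM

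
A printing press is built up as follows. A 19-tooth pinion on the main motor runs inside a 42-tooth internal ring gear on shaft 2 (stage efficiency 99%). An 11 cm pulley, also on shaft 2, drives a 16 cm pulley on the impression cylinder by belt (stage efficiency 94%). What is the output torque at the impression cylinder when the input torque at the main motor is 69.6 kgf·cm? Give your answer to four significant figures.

Internal gear: ratio = 42/19 = 2.2105; torque at shaft 2 = 69.6 × 2.2105 × 0.99 = 152.31 kgf·cm.
Belt: ratio = 16/11 = 1.4545; torque at the impression cylinder = 152.31 × 1.4545 × 0.94 = 208.25 kgf·cm.

208.3 kgf·cm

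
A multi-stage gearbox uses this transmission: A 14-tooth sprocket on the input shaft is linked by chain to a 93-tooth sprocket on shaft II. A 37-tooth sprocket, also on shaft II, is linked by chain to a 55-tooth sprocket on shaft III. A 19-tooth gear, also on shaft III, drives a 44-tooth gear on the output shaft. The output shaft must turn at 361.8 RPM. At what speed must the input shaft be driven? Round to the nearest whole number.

8273 RPM

Overall ratio R = 6.6429 × 1.4865 × 2.3158 = 22.867.
Required input speed = output speed × R = 361.8 × 22.867 = 8273.4 RPM.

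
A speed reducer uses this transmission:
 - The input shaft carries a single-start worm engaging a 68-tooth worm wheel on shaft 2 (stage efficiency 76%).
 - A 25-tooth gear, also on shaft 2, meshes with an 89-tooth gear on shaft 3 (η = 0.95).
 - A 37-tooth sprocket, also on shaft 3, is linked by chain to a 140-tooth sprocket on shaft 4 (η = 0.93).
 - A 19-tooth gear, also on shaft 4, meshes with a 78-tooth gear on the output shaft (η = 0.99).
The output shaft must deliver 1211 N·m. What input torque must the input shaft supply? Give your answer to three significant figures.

0.484 N·m

Overall ratio R = 68 × 3.56 × 3.7838 × 4.1053 = 3760.3; overall efficiency η = 0.76 × 0.95 × 0.93 × 0.99 = 0.6647.
Input torque = output torque / (R × η) = 1211 / (3760.3 × 0.6647) = 0.48447 N·m.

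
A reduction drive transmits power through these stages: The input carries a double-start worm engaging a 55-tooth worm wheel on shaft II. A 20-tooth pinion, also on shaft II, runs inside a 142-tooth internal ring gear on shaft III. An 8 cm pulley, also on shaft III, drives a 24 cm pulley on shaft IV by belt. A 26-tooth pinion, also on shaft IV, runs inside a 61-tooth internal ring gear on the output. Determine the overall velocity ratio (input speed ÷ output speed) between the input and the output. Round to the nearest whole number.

1374

Each stage contributes driven/driver: worm 55/2 = 27.5, internal gear 142/20 = 7.1, belt 24/8 = 3, internal gear 61/26 = 2.3462.
Overall: 27.5 × 7.1 × 3 × 2.3462 = 1374.3.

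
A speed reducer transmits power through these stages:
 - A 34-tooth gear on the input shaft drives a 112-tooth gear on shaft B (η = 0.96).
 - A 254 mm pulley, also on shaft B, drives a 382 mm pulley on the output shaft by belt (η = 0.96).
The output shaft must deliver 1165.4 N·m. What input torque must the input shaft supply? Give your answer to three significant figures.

255 N·m

Overall ratio R = 3.2941 × 1.5039 = 4.9541; overall efficiency η = 0.96 × 0.96 = 0.9216.
Input torque = output torque / (R × η) = 1165.4 / (4.9541 × 0.9216) = 255.25 N·m.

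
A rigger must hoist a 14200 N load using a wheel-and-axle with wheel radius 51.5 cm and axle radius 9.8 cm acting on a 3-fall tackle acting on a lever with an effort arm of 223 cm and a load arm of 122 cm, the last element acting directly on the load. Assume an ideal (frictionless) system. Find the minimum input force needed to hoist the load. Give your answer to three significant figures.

493 N

Wheel-and-axle MA = R/r = 51.5/9.8 = 5.2551.
Block-and-tackle MA = number of supporting rope parts = 3.
Lever MA = effort arm / load arm = 223/122 = 1.8279.
Combined ideal MA = 5.2551 × 3 × 1.8279 = 28.817.
Effort = load / MA = 14200 / 28.817 = 492.77 N.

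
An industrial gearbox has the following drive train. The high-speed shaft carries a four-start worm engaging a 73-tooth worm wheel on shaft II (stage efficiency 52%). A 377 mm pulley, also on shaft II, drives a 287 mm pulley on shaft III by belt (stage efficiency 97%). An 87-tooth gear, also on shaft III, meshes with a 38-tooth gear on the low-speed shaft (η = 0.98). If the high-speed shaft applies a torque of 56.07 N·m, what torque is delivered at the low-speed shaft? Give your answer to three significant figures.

Worm: ratio = 73/4 = 18.25; torque at shaft II = 56.07 × 18.25 × 0.52 = 532.1 N·m.
Belt: ratio = 287/377 = 0.76127; torque at shaft III = 532.1 × 0.76127 × 0.97 = 392.92 N·m.
Gear mesh: ratio = 38/87 = 0.43678; torque at the low-speed shaft = 392.92 × 0.43678 × 0.98 = 168.19 N·m.

168 N·m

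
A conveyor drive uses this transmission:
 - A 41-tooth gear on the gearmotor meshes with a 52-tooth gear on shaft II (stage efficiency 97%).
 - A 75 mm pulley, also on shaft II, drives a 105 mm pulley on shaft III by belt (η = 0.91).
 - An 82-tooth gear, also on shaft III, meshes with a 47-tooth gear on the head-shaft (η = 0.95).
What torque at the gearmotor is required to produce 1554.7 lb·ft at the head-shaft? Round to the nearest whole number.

Overall ratio R = 1.2683 × 1.4 × 0.57317 = 1.0177; overall efficiency η = 0.97 × 0.91 × 0.95 = 0.8386.
Input torque = output torque / (R × η) = 1554.7 / (1.0177 × 0.8386) = 1821.7 lb·ft.

1822 lb·ft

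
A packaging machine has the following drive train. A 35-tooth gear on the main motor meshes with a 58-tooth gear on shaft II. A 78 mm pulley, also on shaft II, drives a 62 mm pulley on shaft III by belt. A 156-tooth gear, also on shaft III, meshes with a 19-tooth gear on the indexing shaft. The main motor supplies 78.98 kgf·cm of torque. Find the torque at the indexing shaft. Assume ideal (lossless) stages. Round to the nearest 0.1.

12.7 kgf·cm

After the gear mesh (58/35): 78.98 × 1.6571 = 130.88 kgf·cm
After the belt (62/78): 130.88 × 0.79487 = 104.03 kgf·cm
After the gear mesh (19/156): 104.03 × 0.12179 = 12.671 kgf·cm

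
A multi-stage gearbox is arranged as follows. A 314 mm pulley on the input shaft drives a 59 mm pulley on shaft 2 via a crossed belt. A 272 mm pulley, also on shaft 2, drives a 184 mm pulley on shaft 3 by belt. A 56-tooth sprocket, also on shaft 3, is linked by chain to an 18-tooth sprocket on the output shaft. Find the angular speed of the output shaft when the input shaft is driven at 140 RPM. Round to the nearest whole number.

3427 RPM

the input shaft → shaft 2 (belt, 59/314): 140 ÷ 0.1879 = 745.08 RPM
shaft 2 → shaft 3 (belt, 184/272): 745.08 ÷ 0.67647 = 1101.4 RPM
shaft 3 → the output shaft (chain, 18/56): 1101.4 ÷ 0.32143 = 3426.7 RPM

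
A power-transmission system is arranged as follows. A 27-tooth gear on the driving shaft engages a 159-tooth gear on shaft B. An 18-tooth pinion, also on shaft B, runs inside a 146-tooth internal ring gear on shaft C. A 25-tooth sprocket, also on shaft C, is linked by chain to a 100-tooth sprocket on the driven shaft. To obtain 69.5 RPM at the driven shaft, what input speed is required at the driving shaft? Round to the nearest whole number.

Overall ratio R = 5.8889 × 8.1111 × 4 = 191.06.
Required input speed = output speed × R = 69.5 × 191.06 = 13279 RPM.

13279 RPM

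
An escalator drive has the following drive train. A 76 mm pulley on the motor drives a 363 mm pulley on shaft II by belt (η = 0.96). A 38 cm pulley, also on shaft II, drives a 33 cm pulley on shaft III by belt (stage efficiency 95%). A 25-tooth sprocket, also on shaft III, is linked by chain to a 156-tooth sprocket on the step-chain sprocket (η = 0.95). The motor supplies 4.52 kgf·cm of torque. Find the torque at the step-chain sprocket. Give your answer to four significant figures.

After the belt (363/76): 4.52 × 4.7763 × 0.96 = 20.725 kgf·cm
After the belt (33/38): 20.725 × 0.86842 × 0.95 = 17.098 kgf·cm
After the chain (156/25): 17.098 × 6.24 × 0.95 = 101.36 kgf·cm

101.4 kgf·cm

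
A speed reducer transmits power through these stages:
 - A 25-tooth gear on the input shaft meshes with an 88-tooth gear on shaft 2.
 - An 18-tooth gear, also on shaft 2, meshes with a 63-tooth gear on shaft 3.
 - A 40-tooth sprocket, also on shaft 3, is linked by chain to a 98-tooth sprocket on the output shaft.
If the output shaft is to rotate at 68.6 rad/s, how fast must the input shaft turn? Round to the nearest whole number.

2071 rad/s

Overall ratio R = 3.52 × 3.5 × 2.45 = 30.184.
Required input speed = output speed × R = 68.6 × 30.184 = 2070.6 rad/s.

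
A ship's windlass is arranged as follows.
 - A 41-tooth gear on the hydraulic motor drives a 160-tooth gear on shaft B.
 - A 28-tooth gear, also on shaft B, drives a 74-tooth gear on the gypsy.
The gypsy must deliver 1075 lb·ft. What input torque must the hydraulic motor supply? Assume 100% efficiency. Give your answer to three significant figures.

Overall ratio R = 3.9024 × 2.6429 = 10.314.
Input torque = output torque / R = 1075 / 10.314 = 104.23 lb·ft.

104 lb·ft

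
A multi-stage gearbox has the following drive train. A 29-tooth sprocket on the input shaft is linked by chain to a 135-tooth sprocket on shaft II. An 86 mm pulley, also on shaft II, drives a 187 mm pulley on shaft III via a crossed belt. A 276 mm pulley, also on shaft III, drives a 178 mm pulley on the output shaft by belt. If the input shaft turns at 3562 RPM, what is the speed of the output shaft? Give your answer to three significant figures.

546 RPM

chain 135/29 = 4.6552 → 3562/4.6552 = 765.17 RPM
belt 187/86 = 2.1744 → 765.17/2.1744 = 351.9 RPM
belt 178/276 = 0.64493 → 351.9/0.64493 = 545.64 RPM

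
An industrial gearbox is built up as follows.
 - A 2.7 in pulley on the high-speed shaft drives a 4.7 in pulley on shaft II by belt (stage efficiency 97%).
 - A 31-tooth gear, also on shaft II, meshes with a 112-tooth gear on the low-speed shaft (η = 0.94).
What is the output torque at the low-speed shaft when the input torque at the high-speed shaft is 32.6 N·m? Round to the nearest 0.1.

belt 4.7/2.7 = 1.7407 → τ = 32.6·1.7407·0.97 = 55.046 N·m
gear mesh 112/31 = 3.6129 → τ = 55.046·3.6129·0.94 = 186.94 N·m

186.9 N·m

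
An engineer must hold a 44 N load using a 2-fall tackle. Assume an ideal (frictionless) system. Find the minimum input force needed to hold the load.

22 N

Block-and-tackle MA = number of supporting rope parts = 2.
Effort = load / MA = 44 / 2 = 22 N.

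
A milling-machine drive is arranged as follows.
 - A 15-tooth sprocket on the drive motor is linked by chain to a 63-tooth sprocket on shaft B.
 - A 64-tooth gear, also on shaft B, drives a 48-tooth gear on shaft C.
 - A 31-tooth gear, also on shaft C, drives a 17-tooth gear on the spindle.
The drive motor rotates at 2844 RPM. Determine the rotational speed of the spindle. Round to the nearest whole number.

the drive motor → shaft B (chain, 63/15): 2844 ÷ 4.2 = 677.14 RPM
shaft B → shaft C (gear mesh, 48/64): 677.14 ÷ 0.75 = 902.86 RPM
shaft C → the spindle (gear mesh, 17/31): 902.86 ÷ 0.54839 = 1646.4 RPM

1646 RPM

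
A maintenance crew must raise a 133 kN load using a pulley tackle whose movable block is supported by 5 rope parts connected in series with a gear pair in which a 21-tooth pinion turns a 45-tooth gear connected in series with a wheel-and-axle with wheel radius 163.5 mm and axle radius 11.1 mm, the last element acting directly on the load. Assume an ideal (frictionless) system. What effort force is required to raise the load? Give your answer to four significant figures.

0.8427 kN

Block-and-tackle MA = number of supporting rope parts = 5.
Gear pair MA = 45/21 = 2.1429.
Wheel-and-axle MA = R/r = 163.5/11.1 = 14.73.
Combined ideal MA = 5 × 2.1429 × 14.73 = 157.82.
Effort = load / MA = 133 / 157.82 = 0.84274 kN.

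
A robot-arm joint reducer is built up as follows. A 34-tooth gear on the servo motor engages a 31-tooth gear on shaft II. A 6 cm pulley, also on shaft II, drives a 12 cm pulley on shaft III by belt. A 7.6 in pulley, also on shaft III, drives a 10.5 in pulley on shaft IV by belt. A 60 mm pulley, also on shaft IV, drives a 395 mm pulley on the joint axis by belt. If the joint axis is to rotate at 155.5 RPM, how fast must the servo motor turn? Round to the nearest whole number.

Overall ratio R = 0.91176 × 2 × 1.3816 × 6.5833 = 16.586.
Required input speed = output speed × R = 155.5 × 16.586 = 2579.1 RPM.

2579 RPM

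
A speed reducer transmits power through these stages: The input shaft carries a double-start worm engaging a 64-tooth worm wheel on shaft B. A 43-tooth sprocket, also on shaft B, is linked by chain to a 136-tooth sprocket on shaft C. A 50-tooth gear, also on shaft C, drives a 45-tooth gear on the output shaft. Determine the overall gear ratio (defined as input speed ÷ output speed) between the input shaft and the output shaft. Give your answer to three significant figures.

91.1

Each stage contributes driven/driver: worm 64/2 = 32, chain 136/43 = 3.1628, gear mesh 45/50 = 0.9.
Overall: 32 × 3.1628 × 0.9 = 91.088.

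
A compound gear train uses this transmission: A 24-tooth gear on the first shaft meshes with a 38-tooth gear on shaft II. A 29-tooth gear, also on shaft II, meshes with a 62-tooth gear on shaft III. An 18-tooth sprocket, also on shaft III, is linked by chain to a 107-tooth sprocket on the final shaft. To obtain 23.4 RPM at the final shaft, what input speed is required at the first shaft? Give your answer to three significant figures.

471 RPM

Overall ratio R = 1.5833 × 2.1379 × 5.9444 = 20.122.
Required input speed = output speed × R = 23.4 × 20.122 = 470.86 RPM.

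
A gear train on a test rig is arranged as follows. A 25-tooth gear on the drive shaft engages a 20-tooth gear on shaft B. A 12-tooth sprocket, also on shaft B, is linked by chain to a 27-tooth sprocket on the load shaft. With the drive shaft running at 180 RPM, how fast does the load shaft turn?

100 RPM

gear mesh 20/25 = 0.8 → 180/0.8 = 225 RPM
chain 27/12 = 2.25 → 225/2.25 = 100 RPM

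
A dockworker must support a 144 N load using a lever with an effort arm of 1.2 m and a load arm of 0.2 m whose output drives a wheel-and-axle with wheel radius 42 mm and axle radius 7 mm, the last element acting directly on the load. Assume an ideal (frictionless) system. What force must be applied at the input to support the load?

4 N

Lever MA = effort arm / load arm = 1.2/0.2 = 6.
Wheel-and-axle MA = R/r = 42/7 = 6.
Combined ideal MA = 6 × 6 = 36.
Effort = load / MA = 144 / 36 = 4 N.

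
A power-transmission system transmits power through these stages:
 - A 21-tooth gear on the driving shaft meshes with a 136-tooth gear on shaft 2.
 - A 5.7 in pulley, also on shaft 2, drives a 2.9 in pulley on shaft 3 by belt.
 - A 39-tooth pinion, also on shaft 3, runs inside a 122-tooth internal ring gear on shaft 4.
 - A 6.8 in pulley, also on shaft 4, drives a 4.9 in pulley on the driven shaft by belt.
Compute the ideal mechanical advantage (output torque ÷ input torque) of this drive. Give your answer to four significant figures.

Each stage contributes driven/driver: gear mesh 136/21 = 6.4762, belt 2.9/5.7 = 0.50877, internal gear 122/39 = 3.1282, belt 4.9/6.8 = 0.72059.
Overall: 6.4762 × 0.50877 × 3.1282 × 0.72059 = 7.4272.

7.427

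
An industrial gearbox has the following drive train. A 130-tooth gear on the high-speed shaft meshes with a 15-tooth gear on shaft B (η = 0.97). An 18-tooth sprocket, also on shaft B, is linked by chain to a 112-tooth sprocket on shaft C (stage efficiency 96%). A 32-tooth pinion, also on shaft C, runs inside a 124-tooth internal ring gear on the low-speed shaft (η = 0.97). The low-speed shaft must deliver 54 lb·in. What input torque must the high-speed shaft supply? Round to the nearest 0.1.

21.5 lb·in

Overall ratio R = 0.11538 × 6.2222 × 3.875 = 2.7821; overall efficiency η = 0.97 × 0.96 × 0.97 = 0.9033.
Input torque = output torque / (R × η) = 54 / (2.7821 × 0.9033) = 21.489 lb·in.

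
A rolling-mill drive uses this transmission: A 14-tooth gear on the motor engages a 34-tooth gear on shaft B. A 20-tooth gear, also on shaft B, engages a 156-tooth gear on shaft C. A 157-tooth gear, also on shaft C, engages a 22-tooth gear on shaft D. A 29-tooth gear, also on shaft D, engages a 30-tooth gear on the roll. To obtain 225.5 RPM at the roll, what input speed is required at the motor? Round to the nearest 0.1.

Overall ratio R = 2.4286 × 7.8 × 0.14013 × 1.0345 = 2.7459.
Required input speed = output speed × R = 225.5 × 2.7459 = 619.21 RPM.

619.2 RPM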